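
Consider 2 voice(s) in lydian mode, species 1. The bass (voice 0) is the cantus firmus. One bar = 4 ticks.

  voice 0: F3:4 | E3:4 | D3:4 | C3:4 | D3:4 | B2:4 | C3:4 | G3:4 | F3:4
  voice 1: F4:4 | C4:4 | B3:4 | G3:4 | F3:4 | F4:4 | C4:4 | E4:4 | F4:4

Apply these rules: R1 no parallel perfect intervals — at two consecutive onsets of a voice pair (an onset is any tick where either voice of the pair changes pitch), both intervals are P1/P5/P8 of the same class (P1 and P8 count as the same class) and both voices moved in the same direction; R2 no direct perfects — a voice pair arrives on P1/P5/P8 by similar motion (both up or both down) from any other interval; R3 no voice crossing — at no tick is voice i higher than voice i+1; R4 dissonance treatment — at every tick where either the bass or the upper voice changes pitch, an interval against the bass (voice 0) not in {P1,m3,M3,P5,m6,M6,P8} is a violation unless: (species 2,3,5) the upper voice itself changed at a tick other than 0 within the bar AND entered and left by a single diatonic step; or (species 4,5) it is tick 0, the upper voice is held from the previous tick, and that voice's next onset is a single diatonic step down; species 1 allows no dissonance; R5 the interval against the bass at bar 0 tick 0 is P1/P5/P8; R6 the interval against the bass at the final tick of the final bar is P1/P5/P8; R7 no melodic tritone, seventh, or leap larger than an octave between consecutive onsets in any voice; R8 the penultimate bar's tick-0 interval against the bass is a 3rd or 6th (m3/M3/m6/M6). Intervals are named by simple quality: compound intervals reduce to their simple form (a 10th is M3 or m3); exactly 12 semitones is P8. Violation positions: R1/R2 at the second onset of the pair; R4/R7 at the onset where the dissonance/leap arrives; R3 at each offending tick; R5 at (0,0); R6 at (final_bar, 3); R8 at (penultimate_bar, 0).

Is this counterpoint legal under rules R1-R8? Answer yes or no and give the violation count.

bar 0: v0=F3 v1=F4 (P8)
bar 1: v0=E3 v1=C4 (m6)
bar 2: v0=D3 v1=B3 (M6)
bar 3: v0=C3 v1=G3 (P5)
bar 4: v0=D3 v1=F3 (m3)
bar 5: v0=B2 v1=F4 (TT)
bar 6: v0=C3 v1=C4 (P8)
bar 7: v0=G3 v1=E4 (M6)
bar 8: v0=F3 v1=F4 (P8)
  R2 @ bar3.0: D3/B3 M6 -> C3/G3 P5 similar
  R4 @ bar5.0: B2/F4 TT untreated

No (2 violations)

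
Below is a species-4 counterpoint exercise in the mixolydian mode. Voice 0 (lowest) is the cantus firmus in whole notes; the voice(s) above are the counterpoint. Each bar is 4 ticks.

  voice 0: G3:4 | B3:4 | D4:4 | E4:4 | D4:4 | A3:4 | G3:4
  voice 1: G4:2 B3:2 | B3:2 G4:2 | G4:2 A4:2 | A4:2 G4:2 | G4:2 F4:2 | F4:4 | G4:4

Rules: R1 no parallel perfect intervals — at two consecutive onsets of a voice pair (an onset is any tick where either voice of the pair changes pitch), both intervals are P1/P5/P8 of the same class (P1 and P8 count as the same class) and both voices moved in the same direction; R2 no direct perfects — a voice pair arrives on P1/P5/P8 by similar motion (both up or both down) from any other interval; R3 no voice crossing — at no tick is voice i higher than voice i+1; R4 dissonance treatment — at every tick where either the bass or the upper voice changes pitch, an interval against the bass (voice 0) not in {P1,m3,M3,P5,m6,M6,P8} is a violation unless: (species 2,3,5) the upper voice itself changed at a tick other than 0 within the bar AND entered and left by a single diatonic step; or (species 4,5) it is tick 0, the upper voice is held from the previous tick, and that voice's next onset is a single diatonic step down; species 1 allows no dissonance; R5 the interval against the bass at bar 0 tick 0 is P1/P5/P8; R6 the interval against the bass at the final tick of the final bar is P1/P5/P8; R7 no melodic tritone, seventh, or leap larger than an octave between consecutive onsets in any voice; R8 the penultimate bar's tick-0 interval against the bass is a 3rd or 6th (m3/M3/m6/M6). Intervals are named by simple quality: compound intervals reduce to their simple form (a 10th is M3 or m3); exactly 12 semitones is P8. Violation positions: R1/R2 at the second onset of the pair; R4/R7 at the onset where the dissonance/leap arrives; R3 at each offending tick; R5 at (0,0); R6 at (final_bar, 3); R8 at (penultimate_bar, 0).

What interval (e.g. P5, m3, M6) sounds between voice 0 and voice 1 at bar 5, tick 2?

voice 0=A3 voice 1=F4 -> m6

m6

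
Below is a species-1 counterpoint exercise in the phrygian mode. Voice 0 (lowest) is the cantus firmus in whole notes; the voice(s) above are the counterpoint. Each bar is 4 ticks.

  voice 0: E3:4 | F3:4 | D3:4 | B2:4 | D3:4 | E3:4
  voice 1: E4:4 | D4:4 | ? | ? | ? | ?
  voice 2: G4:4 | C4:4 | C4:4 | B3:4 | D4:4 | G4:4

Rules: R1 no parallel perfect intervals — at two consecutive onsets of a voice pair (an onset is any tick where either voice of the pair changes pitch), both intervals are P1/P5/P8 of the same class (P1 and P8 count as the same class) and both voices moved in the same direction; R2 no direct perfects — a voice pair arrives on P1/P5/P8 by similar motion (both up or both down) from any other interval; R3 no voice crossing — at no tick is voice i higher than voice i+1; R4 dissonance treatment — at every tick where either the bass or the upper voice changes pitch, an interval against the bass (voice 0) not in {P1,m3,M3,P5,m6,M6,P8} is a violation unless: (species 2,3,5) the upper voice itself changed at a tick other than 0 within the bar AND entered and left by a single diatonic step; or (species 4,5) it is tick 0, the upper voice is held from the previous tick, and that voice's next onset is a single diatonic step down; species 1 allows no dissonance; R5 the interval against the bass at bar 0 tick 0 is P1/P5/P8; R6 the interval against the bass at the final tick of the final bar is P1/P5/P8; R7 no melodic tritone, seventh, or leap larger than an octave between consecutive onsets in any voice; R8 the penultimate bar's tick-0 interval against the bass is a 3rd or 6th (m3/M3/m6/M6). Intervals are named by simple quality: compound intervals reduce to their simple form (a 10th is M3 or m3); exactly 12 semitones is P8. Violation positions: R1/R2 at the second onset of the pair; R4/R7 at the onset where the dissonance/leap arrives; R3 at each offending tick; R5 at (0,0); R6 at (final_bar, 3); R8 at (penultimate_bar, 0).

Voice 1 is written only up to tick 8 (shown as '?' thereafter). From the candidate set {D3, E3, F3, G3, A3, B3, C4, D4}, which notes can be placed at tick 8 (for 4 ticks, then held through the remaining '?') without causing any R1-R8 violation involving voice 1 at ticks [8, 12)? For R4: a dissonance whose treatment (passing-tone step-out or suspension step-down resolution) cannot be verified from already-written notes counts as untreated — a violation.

D3: violates R2
E3: violates R4,R7
F3: legal
G3: violates R4
A3: violates R2
B3: legal
C4: violates R4
D4: violates R3

{B3, F3}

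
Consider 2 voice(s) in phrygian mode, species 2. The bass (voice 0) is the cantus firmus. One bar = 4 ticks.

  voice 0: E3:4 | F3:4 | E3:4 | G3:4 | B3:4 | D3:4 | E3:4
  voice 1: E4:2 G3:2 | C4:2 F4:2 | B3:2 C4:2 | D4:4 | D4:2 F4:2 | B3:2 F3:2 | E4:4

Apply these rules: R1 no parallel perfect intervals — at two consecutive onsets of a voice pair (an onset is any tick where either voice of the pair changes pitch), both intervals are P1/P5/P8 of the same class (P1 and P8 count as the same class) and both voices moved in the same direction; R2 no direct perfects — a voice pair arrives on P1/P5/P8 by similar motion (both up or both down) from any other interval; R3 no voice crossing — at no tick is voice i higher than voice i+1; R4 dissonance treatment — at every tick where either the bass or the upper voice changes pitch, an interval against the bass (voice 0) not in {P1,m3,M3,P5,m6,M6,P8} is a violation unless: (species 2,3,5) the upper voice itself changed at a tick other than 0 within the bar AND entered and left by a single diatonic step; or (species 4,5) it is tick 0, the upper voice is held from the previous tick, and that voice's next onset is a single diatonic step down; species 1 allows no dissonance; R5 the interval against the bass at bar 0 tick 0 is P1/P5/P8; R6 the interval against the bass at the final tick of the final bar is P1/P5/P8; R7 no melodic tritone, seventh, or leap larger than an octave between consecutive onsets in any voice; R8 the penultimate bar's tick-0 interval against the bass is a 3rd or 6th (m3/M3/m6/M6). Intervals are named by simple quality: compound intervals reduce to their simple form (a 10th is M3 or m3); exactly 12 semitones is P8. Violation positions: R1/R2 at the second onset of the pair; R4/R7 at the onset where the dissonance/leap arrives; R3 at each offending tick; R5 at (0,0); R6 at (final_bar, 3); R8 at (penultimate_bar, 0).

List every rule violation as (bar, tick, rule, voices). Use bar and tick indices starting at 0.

(1, 0, R2, (0, 1))
(2, 0, R2, (0, 1))
(2, 0, R7, (1,))
(3, 0, R2, (0, 1))
(4, 2, R4, (0, 1))
(5, 0, R7, (1,))
(5, 2, R7, (1,))
(6, 0, R2, (0, 1))
(6, 0, R7, (1,))

bar 0: v0=E3 v1=E4 downbeat P8
bar 1: v0=F3 v1=C4 downbeat P5
bar 2: v0=E3 v1=B3 downbeat P5
bar 3: v0=G3 v1=D4 downbeat P5
bar 4: v0=B3 v1=D4 downbeat m3
bar 5: v0=D3 v1=B3 downbeat M6
bar 6: v0=E3 v1=E4 downbeat P8
  -> R2 @ bar 1 tick 0 v(0, 1): E3/G3 m3 -> F3/C4 P5 similar
  -> R2 @ bar 2 tick 0 v(0, 1): F3/F4 P8 -> E3/B3 P5 similar
  -> R7 @ bar 2 tick 0 v(1,): F4->B3 leap 6st
  -> R2 @ bar 3 tick 0 v(0, 1): E3/C4 m6 -> G3/D4 P5 similar
  -> R4 @ bar 4 tick 2 v(0, 1): B3/F4 TT untreated
  -> R7 @ bar 5 tick 0 v(1,): F4->B3 leap 6st
  -> R7 @ bar 5 tick 2 v(1,): B3->F3 leap 6st
  -> R2 @ bar 6 tick 0 v(0, 1): D3/F3 m3 -> E3/E4 P8 similar
  -> R7 @ bar 6 tick 0 v(1,): F3->E4 leap 11st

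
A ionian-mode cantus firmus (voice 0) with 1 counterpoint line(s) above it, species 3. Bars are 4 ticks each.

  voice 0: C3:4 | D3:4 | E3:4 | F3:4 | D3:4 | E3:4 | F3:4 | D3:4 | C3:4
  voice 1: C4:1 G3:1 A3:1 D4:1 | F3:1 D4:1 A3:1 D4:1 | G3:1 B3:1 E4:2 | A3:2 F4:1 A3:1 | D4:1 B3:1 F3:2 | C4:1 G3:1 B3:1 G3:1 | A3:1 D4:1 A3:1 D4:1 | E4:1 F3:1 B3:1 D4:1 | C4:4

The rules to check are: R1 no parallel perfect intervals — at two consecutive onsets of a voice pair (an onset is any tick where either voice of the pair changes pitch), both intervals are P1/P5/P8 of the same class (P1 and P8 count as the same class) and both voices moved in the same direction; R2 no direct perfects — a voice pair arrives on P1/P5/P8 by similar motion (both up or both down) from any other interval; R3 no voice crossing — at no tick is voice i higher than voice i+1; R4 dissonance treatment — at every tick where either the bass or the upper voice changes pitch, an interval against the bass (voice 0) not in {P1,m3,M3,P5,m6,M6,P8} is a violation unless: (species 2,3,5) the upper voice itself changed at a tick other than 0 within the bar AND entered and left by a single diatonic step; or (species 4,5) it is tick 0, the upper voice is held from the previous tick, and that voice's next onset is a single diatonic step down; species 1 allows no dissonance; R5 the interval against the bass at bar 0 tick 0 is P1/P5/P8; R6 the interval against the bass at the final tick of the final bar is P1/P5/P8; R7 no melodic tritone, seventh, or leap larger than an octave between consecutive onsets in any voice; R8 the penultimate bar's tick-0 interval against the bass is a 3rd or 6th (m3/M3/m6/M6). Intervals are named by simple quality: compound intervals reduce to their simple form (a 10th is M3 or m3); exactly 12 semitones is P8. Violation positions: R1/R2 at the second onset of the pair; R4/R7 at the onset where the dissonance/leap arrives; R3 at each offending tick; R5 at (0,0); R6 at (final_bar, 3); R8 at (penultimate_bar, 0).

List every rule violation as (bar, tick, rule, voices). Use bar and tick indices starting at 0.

bar 0: v0=C3 v1=C4 downbeat P8
bar 1: v0=D3 v1=F3 downbeat m3
bar 2: v0=E3 v1=G3 downbeat m3
bar 3: v0=F3 v1=A3 downbeat M3
bar 4: v0=D3 v1=D4 downbeat P8
bar 5: v0=E3 v1=C4 downbeat m6
bar 6: v0=F3 v1=A3 downbeat M3
bar 7: v0=D3 v1=E4 downbeat M2
bar 8: v0=C3 v1=C4 downbeat P8
  -> R4 @ bar 0 tick 3 v(0, 1): C3/D4 M2 untreated
  -> R7 @ bar 4 tick 2 v(1,): B3->F3 leap 6st
  -> R4 @ bar 7 tick 0 v(0, 1): D3/E4 M2 untreated
  -> R8 @ bar 7 tick 0 v(0, 1): penult M2 not 3rd/6th
  -> R7 @ bar 7 tick 1 v(1,): E4->F3 leap 11st
  -> R7 @ bar 7 tick 2 v(1,): F3->B3 leap 6st
  -> R1 @ bar 8 tick 0 v(0, 1): D3/D4 P8 -> C3/C4 P8 similar

(0, 3, R4, (0, 1))
(4, 2, R7, (1,))
(7, 0, R4, (0, 1))
(7, 0, R8, (0, 1))
(7, 1, R7, (1,))
(7, 2, R7, (1,))
(8, 0, R1, (0, 1))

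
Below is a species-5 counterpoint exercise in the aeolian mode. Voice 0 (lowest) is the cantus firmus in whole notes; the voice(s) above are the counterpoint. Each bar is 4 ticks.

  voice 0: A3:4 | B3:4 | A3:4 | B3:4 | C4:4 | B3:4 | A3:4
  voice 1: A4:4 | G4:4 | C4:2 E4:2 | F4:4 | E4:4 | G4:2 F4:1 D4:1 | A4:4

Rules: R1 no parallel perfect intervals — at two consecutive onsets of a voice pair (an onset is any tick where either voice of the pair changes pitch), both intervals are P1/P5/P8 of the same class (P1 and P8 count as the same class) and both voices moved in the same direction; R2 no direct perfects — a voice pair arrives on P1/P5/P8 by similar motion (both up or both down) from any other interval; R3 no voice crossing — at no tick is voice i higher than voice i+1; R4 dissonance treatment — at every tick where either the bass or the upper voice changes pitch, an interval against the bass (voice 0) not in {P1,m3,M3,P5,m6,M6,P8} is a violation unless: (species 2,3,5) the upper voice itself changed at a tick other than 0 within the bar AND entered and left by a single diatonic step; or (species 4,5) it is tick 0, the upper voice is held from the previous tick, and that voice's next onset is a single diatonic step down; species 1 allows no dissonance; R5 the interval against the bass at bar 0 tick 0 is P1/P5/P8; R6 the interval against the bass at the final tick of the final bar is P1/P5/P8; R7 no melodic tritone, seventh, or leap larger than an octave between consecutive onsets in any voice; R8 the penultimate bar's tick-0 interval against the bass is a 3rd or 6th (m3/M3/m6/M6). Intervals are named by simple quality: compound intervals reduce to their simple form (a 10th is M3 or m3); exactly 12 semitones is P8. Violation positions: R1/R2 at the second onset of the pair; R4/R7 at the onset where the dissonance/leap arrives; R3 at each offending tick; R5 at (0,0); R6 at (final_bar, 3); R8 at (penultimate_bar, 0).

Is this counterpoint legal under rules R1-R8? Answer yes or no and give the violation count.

bar 0: v0=A3 v1=A4 (P8)
bar 1: v0=B3 v1=G4 (m6)
bar 2: v0=A3 v1=C4 (m3)
bar 3: v0=B3 v1=F4 (TT)
bar 4: v0=C4 v1=E4 (M3)
bar 5: v0=B3 v1=G4 (m6)
bar 6: v0=A3 v1=A4 (P8)
  R4 @ bar3.0: B3/F4 TT untreated
  R4 @ bar5.2: B3/F4 TT untreated

No (2 violations)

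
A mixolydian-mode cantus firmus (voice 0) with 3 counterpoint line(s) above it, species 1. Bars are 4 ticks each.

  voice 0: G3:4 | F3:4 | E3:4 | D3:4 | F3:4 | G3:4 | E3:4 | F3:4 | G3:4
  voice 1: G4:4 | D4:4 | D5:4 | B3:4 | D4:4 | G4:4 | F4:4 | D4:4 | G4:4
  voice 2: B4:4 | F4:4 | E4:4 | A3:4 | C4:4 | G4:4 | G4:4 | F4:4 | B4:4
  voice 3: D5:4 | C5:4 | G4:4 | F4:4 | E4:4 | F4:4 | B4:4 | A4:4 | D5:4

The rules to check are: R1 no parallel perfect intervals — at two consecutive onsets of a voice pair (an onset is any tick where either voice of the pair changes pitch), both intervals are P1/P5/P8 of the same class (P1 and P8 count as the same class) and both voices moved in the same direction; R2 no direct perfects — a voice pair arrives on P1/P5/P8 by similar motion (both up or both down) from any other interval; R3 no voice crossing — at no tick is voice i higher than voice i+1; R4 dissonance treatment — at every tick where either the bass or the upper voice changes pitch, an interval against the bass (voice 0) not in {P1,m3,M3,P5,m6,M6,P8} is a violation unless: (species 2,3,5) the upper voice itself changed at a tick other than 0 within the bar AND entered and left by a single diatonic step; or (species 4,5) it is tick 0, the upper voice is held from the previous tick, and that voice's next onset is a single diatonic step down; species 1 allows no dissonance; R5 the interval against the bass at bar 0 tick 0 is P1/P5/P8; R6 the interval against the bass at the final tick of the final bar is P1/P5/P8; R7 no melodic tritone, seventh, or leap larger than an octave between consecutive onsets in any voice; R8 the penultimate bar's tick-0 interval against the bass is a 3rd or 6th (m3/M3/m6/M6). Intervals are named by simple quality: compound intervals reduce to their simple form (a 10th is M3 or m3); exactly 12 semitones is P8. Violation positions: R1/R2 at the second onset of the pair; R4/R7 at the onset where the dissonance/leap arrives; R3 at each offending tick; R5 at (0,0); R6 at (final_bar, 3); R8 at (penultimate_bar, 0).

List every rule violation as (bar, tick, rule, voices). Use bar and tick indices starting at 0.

(0, 0, R5, (0, 2))
(1, 0, R1, (0, 3))
(1, 0, R2, (0, 2))
(1, 0, R2, (2, 3))
(1, 0, R7, (2,))
(2, 0, R1, (0, 2))
(2, 0, R3, (1, 2))
(2, 0, R4, (0, 1))
(2, 1, R3, (1, 2))
(2, 2, R3, (1, 2))
(2, 3, R3, (1, 2))
(3, 0, R2, (0, 2))
(3, 0, R3, (1, 2))
(3, 0, R7, (1,))
(3, 1, R3, (1, 2))
(3, 2, R3, (1, 2))
(3, 3, R3, (1, 2))
(4, 0, R1, (0, 2))
(4, 0, R3, (1, 2))
(4, 0, R4, (0, 3))
(4, 1, R3, (1, 2))
(4, 2, R3, (1, 2))
(4, 3, R3, (1, 2))
(5, 0, R2, (0, 1))
(5, 0, R2, (0, 2))
(5, 0, R2, (1, 2))
(5, 0, R3, (2, 3))
(5, 0, R4, (0, 3))
(5, 1, R3, (2, 3))
(5, 2, R3, (2, 3))
(5, 3, R3, (2, 3))
(6, 0, R4, (0, 1))
(6, 0, R7, (3,))
(7, 0, R2, (1, 3))
(7, 0, R8, (0, 2))
(8, 0, R1, (1, 3))
(8, 0, R2, (0, 1))
(8, 0, R2, (0, 3))
(8, 0, R7, (2,))
(8, 3, R6, (0, 2))

bar 0: v0=G3 v1=G4 v2=B4 v3=D5 downbeat P5
bar 1: v0=F3 v1=D4 v2=F4 v3=C5 downbeat P5
bar 2: v0=E3 v1=D5 v2=E4 v3=G4 downbeat m3
bar 3: v0=D3 v1=B3 v2=A3 v3=F4 downbeat m3
bar 4: v0=F3 v1=D4 v2=C4 v3=E4 downbeat M7
bar 5: v0=G3 v1=G4 v2=G4 v3=F4 downbeat m7
bar 6: v0=E3 v1=F4 v2=G4 v3=B4 downbeat P5
bar 7: v0=F3 v1=D4 v2=F4 v3=A4 downbeat M3
bar 8: v0=G3 v1=G4 v2=B4 v3=D5 downbeat P5
  -> R5 @ bar 0 tick 0 v(0, 2): opens on M3
  -> R1 @ bar 1 tick 0 v(0, 3): G3/D5 P5 -> F3/C5 P5 similar
  -> R2 @ bar 1 tick 0 v(0, 2): G3/B4 M3 -> F3/F4 P8 similar
  -> R2 @ bar 1 tick 0 v(2, 3): B4/D5 m3 -> F4/C5 P5 similar
  -> R7 @ bar 1 tick 0 v(2,): B4->F4 leap 6st
  -> R1 @ bar 2 tick 0 v(0, 2): F3/F4 P8 -> E3/E4 P8 similar
  -> R3 @ bar 2 tick 0 v(1, 2): D5 above E4
  -> R4 @ bar 2 tick 0 v(0, 1): E3/D5 m7 untreated
  -> R3 @ bar 2 tick 1 v(1, 2): D5 above E4
  -> R3 @ bar 2 tick 2 v(1, 2): D5 above E4
  -> R3 @ bar 2 tick 3 v(1, 2): D5 above E4
  -> R2 @ bar 3 tick 0 v(0, 2): E3/E4 P8 -> D3/A3 P5 similar
  -> R3 @ bar 3 tick 0 v(1, 2): B3 above A3
  -> R7 @ bar 3 tick 0 v(1,): D5->B3 leap 15st
  -> R3 @ bar 3 tick 1 v(1, 2): B3 above A3
  -> R3 @ bar 3 tick 2 v(1, 2): B3 above A3
  -> R3 @ bar 3 tick 3 v(1, 2): B3 above A3
  -> R1 @ bar 4 tick 0 v(0, 2): D3/A3 P5 -> F3/C4 P5 similar
  -> R3 @ bar 4 tick 0 v(1, 2): D4 above C4
  -> R4 @ bar 4 tick 0 v(0, 3): F3/E4 M7 untreated
  -> R3 @ bar 4 tick 1 v(1, 2): D4 above C4
  -> R3 @ bar 4 tick 2 v(1, 2): D4 above C4
  -> R3 @ bar 4 tick 3 v(1, 2): D4 above C4
  -> R2 @ bar 5 tick 0 v(0, 1): F3/D4 M6 -> G3/G4 P8 similar
  -> R2 @ bar 5 tick 0 v(0, 2): F3/C4 P5 -> G3/G4 P8 similar
  -> R2 @ bar 5 tick 0 v(1, 2): D4/C4 M2 -> G4/G4 P1 similar
  -> R3 @ bar 5 tick 0 v(2, 3): G4 above F4
  -> R4 @ bar 5 tick 0 v(0, 3): G3/F4 m7 untreated
  -> R3 @ bar 5 tick 1 v(2, 3): G4 above F4
  -> R3 @ bar 5 tick 2 v(2, 3): G4 above F4
  -> R3 @ bar 5 tick 3 v(2, 3): G4 above F4
  -> R4 @ bar 6 tick 0 v(0, 1): E3/F4 m2 untreated
  -> R7 @ bar 6 tick 0 v(3,): F4->B4 leap 6st
  -> R2 @ bar 7 tick 0 v(1, 3): F4/B4 TT -> D4/A4 P5 similar
  -> R8 @ bar 7 tick 0 v(0, 2): penult P8 not 3rd/6th
  -> R1 @ bar 8 tick 0 v(1, 3): D4/A4 P5 -> G4/D5 P5 similar
  -> R2 @ bar 8 tick 0 v(0, 1): F3/D4 M6 -> G3/G4 P8 similar
  -> R2 @ bar 8 tick 0 v(0, 3): F3/A4 M3 -> G3/D5 P5 similar
  -> R7 @ bar 8 tick 0 v(2,): F4->B4 leap 6st
  -> R6 @ bar 8 tick 3 v(0, 2): closes on M3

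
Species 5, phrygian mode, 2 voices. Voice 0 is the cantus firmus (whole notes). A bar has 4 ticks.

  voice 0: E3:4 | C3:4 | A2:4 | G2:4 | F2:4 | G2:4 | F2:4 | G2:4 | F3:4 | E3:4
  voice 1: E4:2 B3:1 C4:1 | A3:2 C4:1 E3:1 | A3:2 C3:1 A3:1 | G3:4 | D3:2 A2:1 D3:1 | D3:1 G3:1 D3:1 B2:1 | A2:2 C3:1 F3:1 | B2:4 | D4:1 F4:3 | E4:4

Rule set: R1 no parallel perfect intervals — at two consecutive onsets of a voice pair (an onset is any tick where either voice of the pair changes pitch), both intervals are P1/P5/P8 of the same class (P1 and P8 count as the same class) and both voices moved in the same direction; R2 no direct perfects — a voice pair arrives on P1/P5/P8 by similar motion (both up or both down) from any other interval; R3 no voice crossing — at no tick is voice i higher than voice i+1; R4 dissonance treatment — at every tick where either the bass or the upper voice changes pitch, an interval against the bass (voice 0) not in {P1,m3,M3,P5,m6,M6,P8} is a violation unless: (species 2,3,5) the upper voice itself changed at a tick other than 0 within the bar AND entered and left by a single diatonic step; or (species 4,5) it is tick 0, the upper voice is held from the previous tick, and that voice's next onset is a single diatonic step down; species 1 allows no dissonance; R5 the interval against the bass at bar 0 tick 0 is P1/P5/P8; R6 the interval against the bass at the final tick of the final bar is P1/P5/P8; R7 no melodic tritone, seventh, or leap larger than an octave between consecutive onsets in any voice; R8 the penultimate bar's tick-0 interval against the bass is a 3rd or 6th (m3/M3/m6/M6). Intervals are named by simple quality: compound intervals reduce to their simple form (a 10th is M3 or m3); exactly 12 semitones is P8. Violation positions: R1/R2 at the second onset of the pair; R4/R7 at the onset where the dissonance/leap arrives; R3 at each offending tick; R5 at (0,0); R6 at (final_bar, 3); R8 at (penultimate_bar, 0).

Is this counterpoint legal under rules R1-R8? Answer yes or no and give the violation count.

No (5 violations)

bar 0: v0=E3 v1=E4 (P8)
bar 1: v0=C3 v1=A3 (M6)
bar 2: v0=A2 v1=A3 (P8)
bar 3: v0=G2 v1=G3 (P8)
bar 4: v0=F2 v1=D3 (M6)
bar 5: v0=G2 v1=D3 (P5)
bar 6: v0=F2 v1=A2 (M3)
bar 7: v0=G2 v1=B2 (M3)
bar 8: v0=F3 v1=D4 (M6)
bar 9: v0=E3 v1=E4 (P8)
  R1 @ bar3.0: A2/A3 P8 -> G2/G3 P8 similar
  R7 @ bar7.0: F3->B2 leap 6st
  R7 @ bar8.0: G2->F3 leap 10st
  R7 @ bar8.0: B2->D4 leap 15st
  R1 @ bar9.0: F3/F4 P8 -> E3/E4 P8 similar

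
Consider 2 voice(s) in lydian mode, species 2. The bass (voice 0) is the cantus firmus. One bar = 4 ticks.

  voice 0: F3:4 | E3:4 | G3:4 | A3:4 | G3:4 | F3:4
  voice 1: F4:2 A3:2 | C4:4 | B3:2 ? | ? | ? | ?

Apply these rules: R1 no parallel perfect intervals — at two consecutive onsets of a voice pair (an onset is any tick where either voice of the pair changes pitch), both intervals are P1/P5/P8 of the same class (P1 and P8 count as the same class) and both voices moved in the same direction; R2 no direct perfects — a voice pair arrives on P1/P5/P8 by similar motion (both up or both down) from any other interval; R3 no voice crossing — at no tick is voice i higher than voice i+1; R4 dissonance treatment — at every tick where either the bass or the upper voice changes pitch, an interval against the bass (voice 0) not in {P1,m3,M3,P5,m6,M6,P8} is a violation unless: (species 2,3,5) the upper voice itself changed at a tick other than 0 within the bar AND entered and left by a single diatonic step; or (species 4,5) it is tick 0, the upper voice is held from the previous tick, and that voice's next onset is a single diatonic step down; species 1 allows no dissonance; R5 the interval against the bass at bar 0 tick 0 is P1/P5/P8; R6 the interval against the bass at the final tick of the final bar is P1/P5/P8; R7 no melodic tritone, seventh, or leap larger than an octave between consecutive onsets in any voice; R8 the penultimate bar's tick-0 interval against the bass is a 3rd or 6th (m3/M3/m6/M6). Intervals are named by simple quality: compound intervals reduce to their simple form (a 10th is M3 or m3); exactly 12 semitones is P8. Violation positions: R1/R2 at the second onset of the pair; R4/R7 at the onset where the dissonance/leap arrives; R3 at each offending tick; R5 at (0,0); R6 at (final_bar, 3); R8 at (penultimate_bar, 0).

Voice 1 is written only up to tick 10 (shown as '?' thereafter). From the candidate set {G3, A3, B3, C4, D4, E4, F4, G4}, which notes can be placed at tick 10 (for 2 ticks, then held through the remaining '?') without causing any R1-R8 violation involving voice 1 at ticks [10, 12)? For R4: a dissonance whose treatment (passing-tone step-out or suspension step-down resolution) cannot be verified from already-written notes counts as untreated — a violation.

G3: legal
A3: violates R4
B3: legal
C4: violates R4
D4: legal
E4: legal
F4: violates R4,R7
G4: legal

{B3, D4, E4, G3, G4}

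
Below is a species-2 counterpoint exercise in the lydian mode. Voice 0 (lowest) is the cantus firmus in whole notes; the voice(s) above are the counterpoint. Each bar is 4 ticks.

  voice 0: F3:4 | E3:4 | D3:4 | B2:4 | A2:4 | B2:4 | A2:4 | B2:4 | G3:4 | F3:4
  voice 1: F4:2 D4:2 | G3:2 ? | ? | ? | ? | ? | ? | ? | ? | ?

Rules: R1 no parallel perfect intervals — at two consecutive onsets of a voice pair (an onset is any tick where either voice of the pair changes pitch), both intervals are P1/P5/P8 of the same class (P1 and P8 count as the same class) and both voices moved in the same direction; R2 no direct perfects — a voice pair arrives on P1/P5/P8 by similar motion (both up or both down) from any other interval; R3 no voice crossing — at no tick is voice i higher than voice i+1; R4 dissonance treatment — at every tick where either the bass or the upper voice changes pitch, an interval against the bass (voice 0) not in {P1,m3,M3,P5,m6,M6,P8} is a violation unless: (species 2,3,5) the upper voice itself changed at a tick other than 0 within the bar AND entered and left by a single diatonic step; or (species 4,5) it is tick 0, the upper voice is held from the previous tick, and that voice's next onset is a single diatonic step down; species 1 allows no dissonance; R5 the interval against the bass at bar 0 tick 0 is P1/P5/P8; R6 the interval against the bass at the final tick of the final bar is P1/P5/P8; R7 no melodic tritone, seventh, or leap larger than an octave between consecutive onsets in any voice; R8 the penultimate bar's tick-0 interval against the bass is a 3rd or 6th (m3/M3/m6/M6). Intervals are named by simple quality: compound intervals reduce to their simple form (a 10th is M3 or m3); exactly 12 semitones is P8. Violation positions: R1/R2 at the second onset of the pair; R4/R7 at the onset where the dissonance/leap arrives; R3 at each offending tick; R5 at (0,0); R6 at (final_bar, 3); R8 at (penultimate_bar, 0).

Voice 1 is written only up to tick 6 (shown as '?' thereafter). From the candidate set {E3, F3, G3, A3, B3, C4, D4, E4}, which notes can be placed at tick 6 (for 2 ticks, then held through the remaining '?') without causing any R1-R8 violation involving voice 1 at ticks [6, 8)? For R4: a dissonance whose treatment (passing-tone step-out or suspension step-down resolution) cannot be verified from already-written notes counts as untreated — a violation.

{B3, C4, E3, E4, G3}

E3: legal
F3: violates R4
G3: legal
A3: violates R4
B3: legal
C4: legal
D4: violates R4
E4: legal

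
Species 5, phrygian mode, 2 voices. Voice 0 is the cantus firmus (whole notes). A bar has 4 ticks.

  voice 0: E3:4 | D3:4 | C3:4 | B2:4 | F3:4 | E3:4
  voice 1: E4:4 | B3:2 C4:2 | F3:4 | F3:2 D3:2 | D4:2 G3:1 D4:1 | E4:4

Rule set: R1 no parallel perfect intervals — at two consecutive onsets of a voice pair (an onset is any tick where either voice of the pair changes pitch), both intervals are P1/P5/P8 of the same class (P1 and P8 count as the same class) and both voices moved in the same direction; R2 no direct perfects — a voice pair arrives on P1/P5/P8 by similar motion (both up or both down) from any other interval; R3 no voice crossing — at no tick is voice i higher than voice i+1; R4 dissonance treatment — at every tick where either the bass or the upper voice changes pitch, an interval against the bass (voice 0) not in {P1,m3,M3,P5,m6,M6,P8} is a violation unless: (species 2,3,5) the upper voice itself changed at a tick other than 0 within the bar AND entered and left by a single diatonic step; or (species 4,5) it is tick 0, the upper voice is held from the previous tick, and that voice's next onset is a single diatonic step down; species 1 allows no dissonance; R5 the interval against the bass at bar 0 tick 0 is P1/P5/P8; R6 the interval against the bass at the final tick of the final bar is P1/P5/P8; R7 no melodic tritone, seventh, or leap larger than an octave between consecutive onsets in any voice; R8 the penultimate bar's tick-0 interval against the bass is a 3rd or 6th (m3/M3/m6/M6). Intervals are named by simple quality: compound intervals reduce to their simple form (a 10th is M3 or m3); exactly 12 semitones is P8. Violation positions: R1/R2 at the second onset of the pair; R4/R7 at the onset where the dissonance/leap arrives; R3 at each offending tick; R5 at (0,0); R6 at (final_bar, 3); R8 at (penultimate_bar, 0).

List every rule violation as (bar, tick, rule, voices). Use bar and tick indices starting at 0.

bar 0: v0=E3 v1=E4 downbeat P8
bar 1: v0=D3 v1=B3 downbeat M6
bar 2: v0=C3 v1=F3 downbeat P4
bar 3: v0=B2 v1=F3 downbeat TT
bar 4: v0=F3 v1=D4 downbeat M6
bar 5: v0=E3 v1=E4 downbeat P8
  -> R4 @ bar 1 tick 2 v(0, 1): D3/C4 m7 untreated
  -> R4 @ bar 2 tick 0 v(0, 1): C3/F3 P4 untreated
  -> R4 @ bar 3 tick 0 v(0, 1): B2/F3 TT untreated
  -> R7 @ bar 4 tick 0 v(0,): B2->F3 leap 6st
  -> R4 @ bar 4 tick 2 v(0, 1): F3/G3 M2 untreated

(1, 2, R4, (0, 1))
(2, 0, R4, (0, 1))
(3, 0, R4, (0, 1))
(4, 0, R7, (0,))
(4, 2, R4, (0, 1))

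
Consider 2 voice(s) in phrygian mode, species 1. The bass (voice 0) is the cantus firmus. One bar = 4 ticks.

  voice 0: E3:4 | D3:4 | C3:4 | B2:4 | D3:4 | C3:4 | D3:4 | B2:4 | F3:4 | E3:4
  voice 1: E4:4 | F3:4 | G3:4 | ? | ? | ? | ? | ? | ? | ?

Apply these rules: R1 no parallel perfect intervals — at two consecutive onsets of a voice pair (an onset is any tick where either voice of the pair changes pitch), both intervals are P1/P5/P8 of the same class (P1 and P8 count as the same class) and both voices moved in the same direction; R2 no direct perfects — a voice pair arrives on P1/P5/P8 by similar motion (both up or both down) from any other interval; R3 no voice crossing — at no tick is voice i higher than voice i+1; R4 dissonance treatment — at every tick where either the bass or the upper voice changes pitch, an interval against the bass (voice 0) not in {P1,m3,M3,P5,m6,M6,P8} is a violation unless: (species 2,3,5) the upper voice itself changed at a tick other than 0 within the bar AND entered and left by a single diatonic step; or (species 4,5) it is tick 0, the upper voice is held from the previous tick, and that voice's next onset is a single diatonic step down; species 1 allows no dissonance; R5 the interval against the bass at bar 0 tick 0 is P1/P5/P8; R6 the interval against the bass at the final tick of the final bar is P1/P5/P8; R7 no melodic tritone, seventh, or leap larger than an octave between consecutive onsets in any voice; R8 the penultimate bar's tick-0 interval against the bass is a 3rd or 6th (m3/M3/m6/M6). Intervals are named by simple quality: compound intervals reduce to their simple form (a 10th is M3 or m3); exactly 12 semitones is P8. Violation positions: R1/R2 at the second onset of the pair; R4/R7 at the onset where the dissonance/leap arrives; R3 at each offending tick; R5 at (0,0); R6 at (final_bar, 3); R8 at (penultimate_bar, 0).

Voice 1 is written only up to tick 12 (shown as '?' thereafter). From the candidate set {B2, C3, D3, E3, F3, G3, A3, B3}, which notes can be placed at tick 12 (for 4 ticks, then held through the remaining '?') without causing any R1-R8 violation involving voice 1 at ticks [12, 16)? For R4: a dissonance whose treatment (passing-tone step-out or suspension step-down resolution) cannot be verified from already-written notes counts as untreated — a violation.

B2: violates R2
C3: violates R4
D3: legal
E3: violates R4
F3: violates R4
G3: legal
A3: violates R4
B3: legal

{B3, D3, G3}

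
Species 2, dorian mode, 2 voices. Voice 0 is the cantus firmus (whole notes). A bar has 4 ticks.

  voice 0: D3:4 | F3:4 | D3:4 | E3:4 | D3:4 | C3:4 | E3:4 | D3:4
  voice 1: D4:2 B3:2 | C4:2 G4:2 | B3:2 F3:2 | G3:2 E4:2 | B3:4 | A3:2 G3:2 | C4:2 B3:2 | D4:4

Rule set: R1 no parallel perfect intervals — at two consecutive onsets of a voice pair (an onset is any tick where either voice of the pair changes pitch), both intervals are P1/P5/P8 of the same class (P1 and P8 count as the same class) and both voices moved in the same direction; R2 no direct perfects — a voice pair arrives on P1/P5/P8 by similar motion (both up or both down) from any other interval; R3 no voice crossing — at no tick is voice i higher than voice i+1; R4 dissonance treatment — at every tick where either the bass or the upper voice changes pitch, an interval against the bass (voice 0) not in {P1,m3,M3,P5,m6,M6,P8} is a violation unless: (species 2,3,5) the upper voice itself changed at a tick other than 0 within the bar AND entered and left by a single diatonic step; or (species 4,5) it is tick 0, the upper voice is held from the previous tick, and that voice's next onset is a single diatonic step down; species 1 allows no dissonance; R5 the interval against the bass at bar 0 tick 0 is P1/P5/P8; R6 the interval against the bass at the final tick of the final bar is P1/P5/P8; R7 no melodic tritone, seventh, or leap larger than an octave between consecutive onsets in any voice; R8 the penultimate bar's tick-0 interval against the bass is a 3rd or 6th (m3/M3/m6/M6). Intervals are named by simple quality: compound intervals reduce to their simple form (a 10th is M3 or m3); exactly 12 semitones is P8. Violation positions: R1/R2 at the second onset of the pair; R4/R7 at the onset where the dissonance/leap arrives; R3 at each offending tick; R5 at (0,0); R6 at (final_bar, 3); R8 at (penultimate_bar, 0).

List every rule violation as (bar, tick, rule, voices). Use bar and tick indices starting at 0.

(1, 0, R2, (0, 1))
(1, 2, R4, (0, 1))
(2, 2, R7, (1,))

bar 0: v0=D3 v1=D4 downbeat P8
bar 1: v0=F3 v1=C4 downbeat P5
bar 2: v0=D3 v1=B3 downbeat M6
bar 3: v0=E3 v1=G3 downbeat m3
bar 4: v0=D3 v1=B3 downbeat M6
bar 5: v0=C3 v1=A3 downbeat M6
bar 6: v0=E3 v1=C4 downbeat m6
bar 7: v0=D3 v1=D4 downbeat P8
  -> R2 @ bar 1 tick 0 v(0, 1): D3/B3 M6 -> F3/C4 P5 similar
  -> R4 @ bar 1 tick 2 v(0, 1): F3/G4 M2 untreated
  -> R7 @ bar 2 tick 2 v(1,): B3->F3 leap 6st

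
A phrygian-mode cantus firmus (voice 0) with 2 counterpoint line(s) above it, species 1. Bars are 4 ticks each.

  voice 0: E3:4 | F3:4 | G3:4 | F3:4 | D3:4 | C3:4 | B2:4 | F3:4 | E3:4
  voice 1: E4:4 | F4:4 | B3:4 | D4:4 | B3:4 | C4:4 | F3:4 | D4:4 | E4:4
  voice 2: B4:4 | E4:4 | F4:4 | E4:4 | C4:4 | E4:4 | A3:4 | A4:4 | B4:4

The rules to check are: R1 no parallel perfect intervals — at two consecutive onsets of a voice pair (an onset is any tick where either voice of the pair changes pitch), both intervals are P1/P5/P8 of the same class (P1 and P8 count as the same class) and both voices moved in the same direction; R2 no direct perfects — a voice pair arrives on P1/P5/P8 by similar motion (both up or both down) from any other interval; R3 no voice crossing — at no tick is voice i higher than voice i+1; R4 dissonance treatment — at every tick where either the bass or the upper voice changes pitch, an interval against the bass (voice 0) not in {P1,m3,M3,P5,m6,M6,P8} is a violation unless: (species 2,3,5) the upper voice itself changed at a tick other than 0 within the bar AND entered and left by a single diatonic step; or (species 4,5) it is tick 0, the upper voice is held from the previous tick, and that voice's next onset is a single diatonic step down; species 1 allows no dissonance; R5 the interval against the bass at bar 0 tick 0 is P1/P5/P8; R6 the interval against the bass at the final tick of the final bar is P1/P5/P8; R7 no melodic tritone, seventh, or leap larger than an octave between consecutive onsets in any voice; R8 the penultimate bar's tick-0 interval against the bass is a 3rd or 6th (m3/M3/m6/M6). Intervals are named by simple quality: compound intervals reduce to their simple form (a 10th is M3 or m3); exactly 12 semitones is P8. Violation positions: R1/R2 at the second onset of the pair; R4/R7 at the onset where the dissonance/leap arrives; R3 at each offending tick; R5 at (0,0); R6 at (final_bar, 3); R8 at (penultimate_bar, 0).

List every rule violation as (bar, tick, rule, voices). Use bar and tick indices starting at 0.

bar 0: v0=E3 v1=E4 v2=B4 downbeat P5
bar 1: v0=F3 v1=F4 v2=E4 downbeat M7
bar 2: v0=G3 v1=B3 v2=F4 downbeat m7
bar 3: v0=F3 v1=D4 v2=E4 downbeat M7
bar 4: v0=D3 v1=B3 v2=C4 downbeat m7
bar 5: v0=C3 v1=C4 v2=E4 downbeat M3
bar 6: v0=B2 v1=F3 v2=A3 downbeat m7
bar 7: v0=F3 v1=D4 v2=A4 downbeat M3
bar 8: v0=E3 v1=E4 v2=B4 downbeat P5
  -> R1 @ bar 1 tick 0 v(0, 1): E3/E4 P8 -> F3/F4 P8 similar
  -> R3 @ bar 1 tick 0 v(1, 2): F4 above E4
  -> R4 @ bar 1 tick 0 v(0, 2): F3/E4 M7 untreated
  -> R3 @ bar 1 tick 1 v(1, 2): F4 above E4
  -> R3 @ bar 1 tick 2 v(1, 2): F4 above E4
  -> R3 @ bar 1 tick 3 v(1, 2): F4 above E4
  -> R4 @ bar 2 tick 0 v(0, 2): G3/F4 m7 untreated
  -> R7 @ bar 2 tick 0 v(1,): F4->B3 leap 6st
  -> R4 @ bar 3 tick 0 v(0, 2): F3/E4 M7 untreated
  -> R4 @ bar 4 tick 0 v(0, 2): D3/C4 m7 untreated
  -> R4 @ bar 6 tick 0 v(0, 1): B2/F3 TT untreated
  -> R4 @ bar 6 tick 0 v(0, 2): B2/A3 m7 untreated
  -> R2 @ bar 7 tick 0 v(1, 2): F3/A3 M3 -> D4/A4 P5 similar
  -> R7 @ bar 7 tick 0 v(0,): B2->F3 leap 6st
  -> R1 @ bar 8 tick 0 v(1, 2): D4/A4 P5 -> E4/B4 P5 similar

(1, 0, R1, (0, 1))
(1, 0, R3, (1, 2))
(1, 0, R4, (0, 2))
(1, 1, R3, (1, 2))
(1, 2, R3, (1, 2))
(1, 3, R3, (1, 2))
(2, 0, R4, (0, 2))
(2, 0, R7, (1,))
(3, 0, R4, (0, 2))
(4, 0, R4, (0, 2))
(6, 0, R4, (0, 1))
(6, 0, R4, (0, 2))
(7, 0, R2, (1, 2))
(7, 0, R7, (0,))
(8, 0, R1, (1, 2))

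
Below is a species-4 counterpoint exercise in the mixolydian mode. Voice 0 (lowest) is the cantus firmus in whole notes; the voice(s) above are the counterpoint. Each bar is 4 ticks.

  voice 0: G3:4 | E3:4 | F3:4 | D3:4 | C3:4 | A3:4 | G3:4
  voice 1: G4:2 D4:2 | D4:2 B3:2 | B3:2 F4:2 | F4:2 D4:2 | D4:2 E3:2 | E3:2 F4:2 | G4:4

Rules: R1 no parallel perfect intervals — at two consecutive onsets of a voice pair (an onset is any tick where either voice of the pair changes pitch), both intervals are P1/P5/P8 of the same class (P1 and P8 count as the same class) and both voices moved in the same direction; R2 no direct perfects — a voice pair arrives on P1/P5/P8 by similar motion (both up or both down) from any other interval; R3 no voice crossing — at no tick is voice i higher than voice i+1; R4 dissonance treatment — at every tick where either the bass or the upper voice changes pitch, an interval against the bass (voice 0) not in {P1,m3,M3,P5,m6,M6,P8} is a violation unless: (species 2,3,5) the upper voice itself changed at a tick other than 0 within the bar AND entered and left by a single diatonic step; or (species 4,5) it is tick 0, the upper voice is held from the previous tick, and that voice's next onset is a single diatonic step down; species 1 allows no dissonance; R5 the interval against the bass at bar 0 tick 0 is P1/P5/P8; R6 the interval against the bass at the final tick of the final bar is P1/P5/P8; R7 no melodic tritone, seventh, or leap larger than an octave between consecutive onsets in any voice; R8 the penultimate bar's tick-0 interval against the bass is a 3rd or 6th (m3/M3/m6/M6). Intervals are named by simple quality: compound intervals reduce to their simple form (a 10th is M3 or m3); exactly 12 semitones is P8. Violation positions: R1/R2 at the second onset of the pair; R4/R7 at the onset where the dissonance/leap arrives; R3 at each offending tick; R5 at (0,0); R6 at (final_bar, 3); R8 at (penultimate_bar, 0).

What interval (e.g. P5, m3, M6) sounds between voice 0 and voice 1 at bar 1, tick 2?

P5

voice 0=E3 voice 1=B3 -> P5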